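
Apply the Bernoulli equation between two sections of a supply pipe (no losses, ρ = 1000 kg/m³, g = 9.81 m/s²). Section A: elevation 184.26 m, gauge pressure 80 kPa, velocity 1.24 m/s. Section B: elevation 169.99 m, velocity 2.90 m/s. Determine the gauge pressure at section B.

P₂ ≈ 217 kPa

Pressure head at A: ψ₁ = P₁/(ρg) = 80×1000 / (1000 × 9.81) = 8.15 m.
Velocity heads: v₁²/2g = 1.24²/19.62 = 0.078 m; v₂²/2g = 2.90²/19.62 = 0.429 m.
Total head H = z₁ + ψ₁ + v₁²/2g = 184.26 + 8.15 + 0.078 = 192.49 m.
ψ₂ = H − z₂ − v₂²/2g = 192.49 − 169.99 − 0.429 = 22.07 m.
P₂ = ρgψ₂ = 1000 × 9.81 × 22.07 ≈ 217 kPa.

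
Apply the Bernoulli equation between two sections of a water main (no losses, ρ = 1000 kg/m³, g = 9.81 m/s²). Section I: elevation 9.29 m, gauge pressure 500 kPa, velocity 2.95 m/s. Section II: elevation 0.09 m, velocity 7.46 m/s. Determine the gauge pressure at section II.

P₂ ≈ 567 kPa

Pressure head at I: ψ₁ = P₁/(ρg) = 500×1000 / (1000 × 9.81) = 50.97 m.
Velocity heads: v₁²/2g = 2.95²/19.62 = 0.444 m; v₂²/2g = 7.46²/19.62 = 2.836 m.
Total head H = z₁ + ψ₁ + v₁²/2g = 9.29 + 50.97 + 0.444 = 60.70 m.
ψ₂ = H − z₂ − v₂²/2g = 60.70 − 0.09 − 2.836 = 57.77 m.
P₂ = ρgψ₂ = 1000 × 9.81 × 57.77 ≈ 567 kPa.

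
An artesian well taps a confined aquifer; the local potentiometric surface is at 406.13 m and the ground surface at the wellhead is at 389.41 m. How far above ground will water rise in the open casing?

≈ 16.72 m above ground

Water rises to the potentiometric surface, so the rise above ground = 406.13 − 389.41 = 16.72 m.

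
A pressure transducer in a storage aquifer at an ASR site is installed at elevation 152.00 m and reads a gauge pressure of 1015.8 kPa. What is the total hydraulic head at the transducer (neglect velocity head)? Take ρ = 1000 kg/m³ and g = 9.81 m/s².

ψ = P/(ρg) = 1015.8×1000 / (1000 × 9.81) = 103.55 m.
h = z + ψ = 152.00 + 103.55 = 255.55 m.

h ≈ 255.55 m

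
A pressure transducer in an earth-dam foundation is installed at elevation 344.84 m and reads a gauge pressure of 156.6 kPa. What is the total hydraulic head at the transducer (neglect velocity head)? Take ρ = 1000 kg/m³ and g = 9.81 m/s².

ψ = P/(ρg) = 156.6×1000 / (1000 × 9.81) = 15.96 m.
h = z + ψ = 344.84 + 15.96 = 360.80 m.

h ≈ 360.80 m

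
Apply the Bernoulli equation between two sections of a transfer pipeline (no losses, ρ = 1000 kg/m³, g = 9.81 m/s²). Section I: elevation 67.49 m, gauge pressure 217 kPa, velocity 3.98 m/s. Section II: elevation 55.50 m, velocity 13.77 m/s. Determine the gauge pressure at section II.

Pressure head at I: ψ₁ = P₁/(ρg) = 217×1000 / (1000 × 9.81) = 22.12 m.
Velocity heads: v₁²/2g = 3.98²/19.62 = 0.807 m; v₂²/2g = 13.77²/19.62 = 9.664 m.
Total head H = z₁ + ψ₁ + v₁²/2g = 67.49 + 22.12 + 0.807 = 90.42 m.
ψ₂ = H − z₂ − v₂²/2g = 90.42 − 55.50 − 9.664 = 25.26 m.
P₂ = ρgψ₂ = 1000 × 9.81 × 25.26 ≈ 248 kPa.

P₂ ≈ 248 kPa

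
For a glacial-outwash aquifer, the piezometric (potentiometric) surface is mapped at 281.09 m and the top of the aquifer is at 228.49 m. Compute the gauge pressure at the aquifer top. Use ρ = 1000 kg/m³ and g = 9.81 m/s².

P ≈ 516 kPa

Pressure head at the aquifer top: ψ = h − z = 281.09 − 228.49 = 52.60 m.
P = ρgψ = 1000 × 9.81 × 52.60 = 516006 Pa ≈ 516 kPa.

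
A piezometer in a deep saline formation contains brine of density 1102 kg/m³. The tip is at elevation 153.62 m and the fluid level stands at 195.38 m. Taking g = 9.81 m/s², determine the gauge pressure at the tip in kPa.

P ≈ 451 kPa

Pressure head ψ = h − z = 195.38 − 153.62 = 41.76 m.
P = ρgψ = 1102 × 9.81 × 41.76 = 451451 Pa ≈ 451 kPa.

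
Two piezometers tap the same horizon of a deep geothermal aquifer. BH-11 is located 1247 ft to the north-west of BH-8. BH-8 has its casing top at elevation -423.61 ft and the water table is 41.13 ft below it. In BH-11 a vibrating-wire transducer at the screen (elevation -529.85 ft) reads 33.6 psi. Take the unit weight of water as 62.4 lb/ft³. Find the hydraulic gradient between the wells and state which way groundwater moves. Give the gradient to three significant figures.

i ≈ 0.00997; groundwater flows toward the south-east

Total head at BH-8: h = -423.61 − 41.13 = -464.74 ft.
Pressure head at BH-11: ψ = 144·P/γ = 144 × 33.6 / 62.4 = 77.54 ft.
Total head at BH-11: h = z + ψ = -529.85 + 77.54 = -452.31 ft.
Head difference: h(BH-8) − h(BH-11) = -464.74 − (-452.31) = -12.43 ft.
Hydraulic gradient: i = |Δh| / L = 12.43 / 1247 = 0.00997.
Flow is from higher to lower head: from BH-11 toward BH-8, i.e. toward the south-east.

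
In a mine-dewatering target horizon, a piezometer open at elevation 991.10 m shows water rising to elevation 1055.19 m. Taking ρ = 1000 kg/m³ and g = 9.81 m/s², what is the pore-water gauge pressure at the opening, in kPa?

P ≈ 629 kPa

Pressure head ψ = h − z = 1055.19 − 991.10 = 64.09 m.
P = ρgψ = 1000 × 9.81 × 64.09 = 628723 Pa ≈ 629 kPa.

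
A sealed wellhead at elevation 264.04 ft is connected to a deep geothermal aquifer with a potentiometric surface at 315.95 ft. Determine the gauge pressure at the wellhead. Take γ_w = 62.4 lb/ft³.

Head above the cap: Δh = 315.95 − 264.04 = 51.91 ft.
P = γΔh/144 = 62.4 × 51.91 / 144 = 22.5 psi.

P ≈ 22.5 psi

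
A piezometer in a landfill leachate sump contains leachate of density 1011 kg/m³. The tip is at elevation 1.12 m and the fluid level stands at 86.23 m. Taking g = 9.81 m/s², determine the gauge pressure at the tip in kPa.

Pressure head ψ = h − z = 86.23 − 1.12 = 85.11 m.
P = ρgψ = 1011 × 9.81 × 85.11 = 844113 Pa ≈ 844 kPa.

P ≈ 844 kPa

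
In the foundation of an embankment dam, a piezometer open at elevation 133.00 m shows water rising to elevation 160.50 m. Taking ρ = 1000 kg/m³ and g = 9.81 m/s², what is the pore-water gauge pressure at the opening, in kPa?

P ≈ 270 kPa

Pressure head ψ = h − z = 160.50 − 133.00 = 27.50 m.
P = ρgψ = 1000 × 9.81 × 27.50 = 269775 Pa ≈ 270 kPa.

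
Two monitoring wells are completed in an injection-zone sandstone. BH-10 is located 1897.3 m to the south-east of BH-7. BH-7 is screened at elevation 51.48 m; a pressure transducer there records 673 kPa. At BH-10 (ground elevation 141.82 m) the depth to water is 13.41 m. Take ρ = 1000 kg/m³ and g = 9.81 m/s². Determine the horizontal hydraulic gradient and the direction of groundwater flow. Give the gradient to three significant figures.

i ≈ 0.00439; groundwater flows toward the north-west

Pressure head at BH-7: ψ = P/(ρg) = 673×1000 / (1000 × 9.81) = 68.60 m.
Total head at BH-7: h = z + ψ = 51.48 + 68.60 = 120.08 m.
Total head at BH-10: h = 141.82 − 13.41 = 128.41 m.
Head difference: h(BH-7) − h(BH-10) = 120.08 − 128.41 = -8.33 m.
Hydraulic gradient: i = |Δh| / L = 8.33 / 1897.3 = 0.00439.
Flow is from higher to lower head: from BH-10 toward BH-7, i.e. toward the north-west.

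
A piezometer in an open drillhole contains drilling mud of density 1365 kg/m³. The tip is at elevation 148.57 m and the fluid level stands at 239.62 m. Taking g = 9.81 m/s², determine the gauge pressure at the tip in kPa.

P ≈ 1220 kPa

Pressure head ψ = h − z = 239.62 − 148.57 = 91.05 m.
P = ρgψ = 1365 × 9.81 × 91.05 = 1219219 Pa ≈ 1220 kPa.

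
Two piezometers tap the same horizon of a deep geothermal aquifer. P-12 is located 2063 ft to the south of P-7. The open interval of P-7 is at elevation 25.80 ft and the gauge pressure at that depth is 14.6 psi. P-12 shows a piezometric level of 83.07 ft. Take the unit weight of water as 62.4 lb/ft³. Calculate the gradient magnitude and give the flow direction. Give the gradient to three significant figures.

Pressure head at P-7: ψ = 144·P/γ = 144 × 14.6 / 62.4 = 33.69 ft.
Total head at P-7: h = z + ψ = 25.80 + 33.69 = 59.49 ft.
Total head at P-12: h = 83.07 ft (water level in the piezometer is the total head).
Head difference: h(P-7) − h(P-12) = 59.49 − 83.07 = -23.58 ft.
Hydraulic gradient: i = |Δh| / L = 23.58 / 2063 = 0.0114.
Flow is from higher to lower head: from P-12 toward P-7, i.e. toward the north.

i ≈ 0.0114; groundwater flows toward the north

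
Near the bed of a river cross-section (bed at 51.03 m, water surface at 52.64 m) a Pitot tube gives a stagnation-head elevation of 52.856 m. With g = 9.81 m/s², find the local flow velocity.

v ≈ 2.06 m/s

Near the bed, under hydrostatic conditions, the piezometric head (z + ψ) equals the free-surface elevation, 52.64 m.
Velocity head = total − piezometric = 52.856 − 52.64 = 0.216 m.
v = √(2g·h_v) = √(2 × 9.81 × 0.216) = 2.06 m/s.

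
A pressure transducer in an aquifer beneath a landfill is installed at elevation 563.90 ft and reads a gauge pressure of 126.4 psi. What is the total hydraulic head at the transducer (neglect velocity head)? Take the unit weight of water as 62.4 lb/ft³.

h ≈ 855.59 ft

ψ = 144·P/γ = 144 × 126.4 / 62.4 = 291.69 ft.
h = z + ψ = 563.90 + 291.69 = 855.59 ft.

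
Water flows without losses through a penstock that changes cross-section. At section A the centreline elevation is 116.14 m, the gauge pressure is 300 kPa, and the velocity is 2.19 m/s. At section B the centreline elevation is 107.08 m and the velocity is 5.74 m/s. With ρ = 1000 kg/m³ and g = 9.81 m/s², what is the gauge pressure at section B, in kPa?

Pressure head at A: ψ₁ = P₁/(ρg) = 300×1000 / (1000 × 9.81) = 30.58 m.
Velocity heads: v₁²/2g = 2.19²/19.62 = 0.244 m; v₂²/2g = 5.74²/19.62 = 1.679 m.
Total head H = z₁ + ψ₁ + v₁²/2g = 116.14 + 30.58 + 0.244 = 146.96 m.
ψ₂ = H − z₂ − v₂²/2g = 146.96 − 107.08 − 1.679 = 38.20 m.
P₂ = ρgψ₂ = 1000 × 9.81 × 38.20 ≈ 375 kPa.

P₂ ≈ 375 kPa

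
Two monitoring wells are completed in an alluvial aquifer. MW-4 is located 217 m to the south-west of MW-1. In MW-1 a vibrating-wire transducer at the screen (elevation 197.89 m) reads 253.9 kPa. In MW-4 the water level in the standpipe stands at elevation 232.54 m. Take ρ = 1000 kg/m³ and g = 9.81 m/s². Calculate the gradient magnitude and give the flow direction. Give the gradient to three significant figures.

Pressure head at MW-1: ψ = P/(ρg) = 253.9×1000 / (1000 × 9.81) = 25.88 m.
Total head at MW-1: h = z + ψ = 197.89 + 25.88 = 223.77 m.
Total head at MW-4: h = 232.54 m (water level in the piezometer is the total head).
Head difference: h(MW-1) − h(MW-4) = 223.77 − 232.54 = -8.77 m.
Hydraulic gradient: i = |Δh| / L = 8.77 / 217 = 0.0404.
Flow is from higher to lower head: from MW-4 toward MW-1, i.e. toward the north-east.

i ≈ 0.0404; groundwater flows toward the north-east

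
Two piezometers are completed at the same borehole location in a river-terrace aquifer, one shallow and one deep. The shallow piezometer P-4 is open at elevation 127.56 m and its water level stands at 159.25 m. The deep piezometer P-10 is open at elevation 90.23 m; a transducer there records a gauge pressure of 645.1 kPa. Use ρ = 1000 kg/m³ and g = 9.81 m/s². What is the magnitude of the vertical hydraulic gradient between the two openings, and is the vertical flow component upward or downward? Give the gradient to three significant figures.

|i_v| ≈ 0.0873; vertical flow is downward

Total head at P-4: h = 159.25 m (water level in the standpipe).
Pressure head at P-10: ψ = P/(ρg) = 645.1×1000 / (1000 × 9.81) = 65.76 m.
Total head at P-10: h = z + ψ = 90.23 + 65.76 = 155.99 m.
Δh = h(P-4) − h(P-10) = 159.25 − 155.99 = 3.26 m.
Vertical separation Δz = 127.56 − 90.23 = 37.33 m.
|i_v| = |Δh| / Δz = 3.26 / 37.33 = 0.0873.
Head is higher in the shallow piezometer, so vertical flow is downward (recharge condition).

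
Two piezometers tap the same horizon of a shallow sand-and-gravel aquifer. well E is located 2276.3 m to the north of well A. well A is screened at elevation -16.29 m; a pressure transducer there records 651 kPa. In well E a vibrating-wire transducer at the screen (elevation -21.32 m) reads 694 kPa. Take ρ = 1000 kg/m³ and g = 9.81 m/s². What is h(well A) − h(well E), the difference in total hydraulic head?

Δh ≈ 0.65 m

Pressure head at well A: ψ = P/(ρg) = 651×1000 / (1000 × 9.81) = 66.36 m.
Total head at well A: h = z + ψ = -16.29 + 66.36 = 50.07 m.
Pressure head at well E: ψ = P/(ρg) = 694×1000 / (1000 × 9.81) = 70.74 m.
Total head at well E: h = z + ψ = -21.32 + 70.74 = 49.42 m.
Head difference: h(well A) − h(well E) = 50.07 − 49.42 = 0.65 m.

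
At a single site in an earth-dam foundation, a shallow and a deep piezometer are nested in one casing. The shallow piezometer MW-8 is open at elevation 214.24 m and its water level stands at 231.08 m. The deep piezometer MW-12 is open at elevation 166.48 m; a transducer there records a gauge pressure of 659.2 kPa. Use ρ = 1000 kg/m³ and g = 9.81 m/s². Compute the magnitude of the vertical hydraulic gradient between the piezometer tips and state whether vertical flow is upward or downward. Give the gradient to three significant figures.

|i_v| ≈ 0.0544; vertical flow is upward

Total head at MW-8: h = 231.08 m (water level in the standpipe).
Pressure head at MW-12: ψ = P/(ρg) = 659.2×1000 / (1000 × 9.81) = 67.20 m.
Total head at MW-12: h = z + ψ = 166.48 + 67.20 = 233.68 m.
Δh = h(MW-8) − h(MW-12) = 231.08 − 233.68 = -2.60 m.
Vertical separation Δz = 214.24 − 166.48 = 47.76 m.
|i_v| = |Δh| / Δz = 2.60 / 47.76 = 0.0544.
Head is higher in the deep piezometer, so vertical flow is upward (discharge condition).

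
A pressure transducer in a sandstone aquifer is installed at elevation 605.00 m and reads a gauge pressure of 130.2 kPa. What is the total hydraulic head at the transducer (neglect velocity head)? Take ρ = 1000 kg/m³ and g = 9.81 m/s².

h ≈ 618.27 m

ψ = P/(ρg) = 130.2×1000 / (1000 × 9.81) = 13.27 m.
h = z + ψ = 605.00 + 13.27 = 618.27 m.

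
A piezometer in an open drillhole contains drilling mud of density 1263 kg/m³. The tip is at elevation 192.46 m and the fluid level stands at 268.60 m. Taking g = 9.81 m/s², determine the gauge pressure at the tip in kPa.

P ≈ 943 kPa

Pressure head ψ = h − z = 268.60 − 192.46 = 76.14 m.
P = ρgψ = 1263 × 9.81 × 76.14 = 943377 Pa ≈ 943 kPa.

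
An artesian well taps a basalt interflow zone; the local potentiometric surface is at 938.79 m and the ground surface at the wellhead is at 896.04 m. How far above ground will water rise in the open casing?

≈ 42.75 m above ground

Water rises to the potentiometric surface, so the rise above ground = 938.79 − 896.04 = 42.75 m.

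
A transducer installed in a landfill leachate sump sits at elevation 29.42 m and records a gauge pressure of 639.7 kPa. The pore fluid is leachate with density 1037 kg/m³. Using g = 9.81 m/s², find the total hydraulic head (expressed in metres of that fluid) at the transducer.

h ≈ 92.30 m

ψ = P/(ρg) = 639.7×1000 / (1037 × 9.81) = 62.88 m.
h = z + ψ = 29.42 + 62.88 = 92.30 m.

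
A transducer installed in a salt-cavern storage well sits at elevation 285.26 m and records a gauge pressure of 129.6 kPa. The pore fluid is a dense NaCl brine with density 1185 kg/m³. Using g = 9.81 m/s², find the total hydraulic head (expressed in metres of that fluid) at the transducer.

ψ = P/(ρg) = 129.6×1000 / (1185 × 9.81) = 11.15 m.
h = z + ψ = 285.26 + 11.15 = 296.41 m.

h ≈ 296.41 m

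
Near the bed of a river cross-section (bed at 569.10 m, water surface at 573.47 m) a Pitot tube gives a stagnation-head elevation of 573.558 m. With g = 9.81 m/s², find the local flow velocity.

Near the bed, under hydrostatic conditions, the piezometric head (z + ψ) equals the free-surface elevation, 573.47 m.
Velocity head = total − piezometric = 573.558 − 573.47 = 0.088 m.
v = √(2g·h_v) = √(2 × 9.81 × 0.088) = 1.31 m/s.

v ≈ 1.31 m/s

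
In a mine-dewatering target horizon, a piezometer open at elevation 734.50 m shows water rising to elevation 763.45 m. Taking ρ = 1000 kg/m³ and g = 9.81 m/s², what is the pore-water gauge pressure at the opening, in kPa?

Pressure head ψ = h − z = 763.45 − 734.50 = 28.95 m.
P = ρgψ = 1000 × 9.81 × 28.95 = 284000 Pa ≈ 284 kPa.

P ≈ 284 kPa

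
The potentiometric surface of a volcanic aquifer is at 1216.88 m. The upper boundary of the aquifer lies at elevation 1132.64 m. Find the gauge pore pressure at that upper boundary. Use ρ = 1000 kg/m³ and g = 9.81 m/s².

P ≈ 826 kPa

Pressure head at the aquifer top: ψ = h − z = 1216.88 − 1132.64 = 84.24 m.
P = ρgψ = 1000 × 9.81 × 84.24 = 826394 Pa ≈ 826 kPa.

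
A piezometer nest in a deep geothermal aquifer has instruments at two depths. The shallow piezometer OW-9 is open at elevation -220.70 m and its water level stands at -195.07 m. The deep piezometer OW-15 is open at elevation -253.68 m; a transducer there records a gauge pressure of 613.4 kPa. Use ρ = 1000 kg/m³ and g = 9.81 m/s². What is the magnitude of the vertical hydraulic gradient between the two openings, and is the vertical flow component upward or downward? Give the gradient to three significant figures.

Total head at OW-9: h = -195.07 m (water level in the standpipe).
Pressure head at OW-15: ψ = P/(ρg) = 613.4×1000 / (1000 × 9.81) = 62.53 m.
Total head at OW-15: h = z + ψ = -253.68 + 62.53 = -191.15 m.
Δh = h(OW-9) − h(OW-15) = -195.07 − (-191.15) = -3.92 m.
Vertical separation Δz = -220.70 − (-253.68) = 32.98 m.
|i_v| = |Δh| / Δz = 3.92 / 32.98 = 0.119.
Head is higher in the deep piezometer, so vertical flow is upward (discharge condition).

|i_v| ≈ 0.119; vertical flow is upward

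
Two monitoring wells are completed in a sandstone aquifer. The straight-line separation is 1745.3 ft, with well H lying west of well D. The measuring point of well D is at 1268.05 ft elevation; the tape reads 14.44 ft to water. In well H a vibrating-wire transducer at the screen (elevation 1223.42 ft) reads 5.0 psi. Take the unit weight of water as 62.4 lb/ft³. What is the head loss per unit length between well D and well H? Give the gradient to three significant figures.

i ≈ 0.0107 ft/ft

Total head at well D: h = 1268.05 − 14.44 = 1253.61 ft.
Pressure head at well H: ψ = 144·P/γ = 144 × 5.0 / 62.4 = 11.54 ft.
Total head at well H: h = z + ψ = 1223.42 + 11.54 = 1234.96 ft.
Head difference: h(well D) − h(well H) = 1253.61 − 1234.96 = 18.65 ft.
Hydraulic gradient: i = |Δh| / L = 18.65 / 1745.3 = 0.0107.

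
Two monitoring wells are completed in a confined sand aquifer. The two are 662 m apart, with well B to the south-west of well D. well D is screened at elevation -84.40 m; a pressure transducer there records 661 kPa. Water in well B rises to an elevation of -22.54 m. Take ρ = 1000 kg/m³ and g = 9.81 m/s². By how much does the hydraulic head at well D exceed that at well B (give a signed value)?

Pressure head at well D: ψ = P/(ρg) = 661×1000 / (1000 × 9.81) = 67.38 m.
Total head at well D: h = z + ψ = -84.40 + 67.38 = -17.02 m.
Total head at well B: h = -22.54 m (water level in the piezometer is the total head).
Head difference: h(well D) − h(well B) = -17.02 − (-22.54) = 5.52 m.

Δh ≈ 5.52 m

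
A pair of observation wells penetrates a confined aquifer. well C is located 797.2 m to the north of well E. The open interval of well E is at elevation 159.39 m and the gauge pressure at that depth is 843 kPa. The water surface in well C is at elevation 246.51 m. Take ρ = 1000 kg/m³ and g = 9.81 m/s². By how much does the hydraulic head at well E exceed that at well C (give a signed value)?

Δh ≈ -1.19 m

Pressure head at well E: ψ = P/(ρg) = 843×1000 / (1000 × 9.81) = 85.93 m.
Total head at well E: h = z + ψ = 159.39 + 85.93 = 245.32 m.
Total head at well C: h = 246.51 m (water level in the piezometer is the total head).
Head difference: h(well E) − h(well C) = 245.32 − 246.51 = -1.19 m.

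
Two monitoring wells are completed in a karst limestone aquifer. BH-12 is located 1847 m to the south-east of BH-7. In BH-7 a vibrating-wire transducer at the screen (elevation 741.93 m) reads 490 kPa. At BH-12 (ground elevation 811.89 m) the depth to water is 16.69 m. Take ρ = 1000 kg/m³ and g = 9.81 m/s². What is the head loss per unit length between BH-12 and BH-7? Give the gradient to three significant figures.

i ≈ 0.00180 m/m

Pressure head at BH-7: ψ = P/(ρg) = 490×1000 / (1000 × 9.81) = 49.95 m.
Total head at BH-7: h = z + ψ = 741.93 + 49.95 = 791.88 m.
Total head at BH-12: h = 811.89 − 16.69 = 795.20 m.
Head difference: h(BH-7) − h(BH-12) = 791.88 − 795.20 = -3.32 m.
Hydraulic gradient: i = |Δh| / L = 3.32 / 1847 = 0.00180.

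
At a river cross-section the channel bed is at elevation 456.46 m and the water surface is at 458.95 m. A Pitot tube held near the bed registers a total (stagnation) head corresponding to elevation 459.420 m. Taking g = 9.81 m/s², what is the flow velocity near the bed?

v ≈ 3.04 m/s

Near the bed, under hydrostatic conditions, the piezometric head (z + ψ) equals the free-surface elevation, 458.95 m.
Velocity head = total − piezometric = 459.420 − 458.95 = 0.470 m.
v = √(2g·h_v) = √(2 × 9.81 × 0.470) = 3.04 m/s.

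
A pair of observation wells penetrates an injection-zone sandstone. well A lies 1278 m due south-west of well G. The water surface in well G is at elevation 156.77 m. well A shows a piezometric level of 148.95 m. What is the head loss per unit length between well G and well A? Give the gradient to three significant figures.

i ≈ 0.00612 m/m

Total head at well G: h = 156.77 m (water level in the piezometer is the total head).
Total head at well A: h = 148.95 m (water level in the piezometer is the total head).
Head difference: h(well G) − h(well A) = 156.77 − 148.95 = 7.82 m.
Hydraulic gradient: i = |Δh| / L = 7.82 / 1278 = 0.00612.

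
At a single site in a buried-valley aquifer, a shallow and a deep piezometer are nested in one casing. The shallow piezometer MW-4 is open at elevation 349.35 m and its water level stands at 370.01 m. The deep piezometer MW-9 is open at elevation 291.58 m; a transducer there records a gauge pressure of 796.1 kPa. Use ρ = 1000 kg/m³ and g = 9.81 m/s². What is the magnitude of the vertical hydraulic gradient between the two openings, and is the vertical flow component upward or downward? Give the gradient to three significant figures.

Total head at MW-4: h = 370.01 m (water level in the standpipe).
Pressure head at MW-9: ψ = P/(ρg) = 796.1×1000 / (1000 × 9.81) = 81.15 m.
Total head at MW-9: h = z + ψ = 291.58 + 81.15 = 372.73 m.
Δh = h(MW-4) − h(MW-9) = 370.01 − 372.73 = -2.72 m.
Vertical separation Δz = 349.35 − 291.58 = 57.77 m.
|i_v| = |Δh| / Δz = 2.72 / 57.77 = 0.0471.
Head is higher in the deep piezometer, so vertical flow is upward (discharge condition).

|i_v| ≈ 0.0471; vertical flow is upward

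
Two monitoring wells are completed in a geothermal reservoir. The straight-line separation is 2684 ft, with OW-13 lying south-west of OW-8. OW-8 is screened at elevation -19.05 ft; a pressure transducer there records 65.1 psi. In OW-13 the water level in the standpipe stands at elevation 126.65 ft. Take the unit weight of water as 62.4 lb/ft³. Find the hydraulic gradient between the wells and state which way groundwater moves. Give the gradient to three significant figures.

Pressure head at OW-8: ψ = 144·P/γ = 144 × 65.1 / 62.4 = 150.23 ft.
Total head at OW-8: h = z + ψ = -19.05 + 150.23 = 131.18 ft.
Total head at OW-13: h = 126.65 ft (water level in the piezometer is the total head).
Head difference: h(OW-8) − h(OW-13) = 131.18 − 126.65 = 4.53 ft.
Hydraulic gradient: i = |Δh| / L = 4.53 / 2684 = 0.00169.
Flow is from higher to lower head: from OW-8 toward OW-13, i.e. toward the south-west.

i ≈ 0.00169; groundwater flows toward the south-west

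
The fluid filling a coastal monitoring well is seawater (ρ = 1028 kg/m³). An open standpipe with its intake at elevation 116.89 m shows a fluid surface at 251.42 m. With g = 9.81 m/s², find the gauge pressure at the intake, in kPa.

P ≈ 1360 kPa

Pressure head ψ = h − z = 251.42 − 116.89 = 134.53 m.
P = ρgψ = 1028 × 9.81 × 134.53 = 1356692 Pa ≈ 1360 kPa.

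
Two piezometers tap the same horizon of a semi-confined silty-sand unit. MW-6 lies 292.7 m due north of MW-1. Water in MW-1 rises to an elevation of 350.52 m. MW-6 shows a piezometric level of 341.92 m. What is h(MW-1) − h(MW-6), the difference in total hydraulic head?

Total head at MW-1: h = 350.52 m (water level in the piezometer is the total head).
Total head at MW-6: h = 341.92 m (water level in the piezometer is the total head).
Head difference: h(MW-1) − h(MW-6) = 350.52 − 341.92 = 8.60 m.

Δh ≈ 8.60 m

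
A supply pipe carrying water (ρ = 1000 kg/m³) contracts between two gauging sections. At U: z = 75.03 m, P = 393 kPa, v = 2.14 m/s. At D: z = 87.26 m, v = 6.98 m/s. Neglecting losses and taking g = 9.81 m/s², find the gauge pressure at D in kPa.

Pressure head at U: ψ₁ = P₁/(ρg) = 393×1000 / (1000 × 9.81) = 40.06 m.
Velocity heads: v₁²/2g = 2.14²/19.62 = 0.233 m; v₂²/2g = 6.98²/19.62 = 2.483 m.
Total head H = z₁ + ψ₁ + v₁²/2g = 75.03 + 40.06 + 0.233 = 115.32 m.
ψ₂ = H − z₂ − v₂²/2g = 115.32 − 87.26 − 2.483 = 25.58 m.
P₂ = ρgψ₂ = 1000 × 9.81 × 25.58 ≈ 251 kPa.

P₂ ≈ 251 kPa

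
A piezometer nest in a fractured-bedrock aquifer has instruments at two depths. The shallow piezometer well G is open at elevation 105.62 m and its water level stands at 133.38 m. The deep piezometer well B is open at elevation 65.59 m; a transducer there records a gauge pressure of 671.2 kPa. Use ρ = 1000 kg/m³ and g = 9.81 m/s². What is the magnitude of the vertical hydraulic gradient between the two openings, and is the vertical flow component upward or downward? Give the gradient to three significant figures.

|i_v| ≈ 0.0157; vertical flow is upward

Total head at well G: h = 133.38 m (water level in the standpipe).
Pressure head at well B: ψ = P/(ρg) = 671.2×1000 / (1000 × 9.81) = 68.42 m.
Total head at well B: h = z + ψ = 65.59 + 68.42 = 134.01 m.
Δh = h(well G) − h(well B) = 133.38 − 134.01 = -0.63 m.
Vertical separation Δz = 105.62 − 65.59 = 40.03 m.
|i_v| = |Δh| / Δz = 0.63 / 40.03 = 0.0157.
Head is higher in the deep piezometer, so vertical flow is upward (discharge condition).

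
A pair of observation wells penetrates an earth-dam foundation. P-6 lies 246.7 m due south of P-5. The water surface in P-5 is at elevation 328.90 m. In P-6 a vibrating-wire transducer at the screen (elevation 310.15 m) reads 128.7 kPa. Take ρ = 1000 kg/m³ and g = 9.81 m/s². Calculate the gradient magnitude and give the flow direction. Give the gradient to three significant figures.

Total head at P-5: h = 328.90 m (water level in the piezometer is the total head).
Pressure head at P-6: ψ = P/(ρg) = 128.7×1000 / (1000 × 9.81) = 13.12 m.
Total head at P-6: h = z + ψ = 310.15 + 13.12 = 323.27 m.
Head difference: h(P-5) − h(P-6) = 328.90 − 323.27 = 5.63 m.
Hydraulic gradient: i = |Δh| / L = 5.63 / 246.7 = 0.0228.
Flow is from higher to lower head: from P-5 toward P-6, i.e. toward the south.

i ≈ 0.0228; groundwater flows toward the south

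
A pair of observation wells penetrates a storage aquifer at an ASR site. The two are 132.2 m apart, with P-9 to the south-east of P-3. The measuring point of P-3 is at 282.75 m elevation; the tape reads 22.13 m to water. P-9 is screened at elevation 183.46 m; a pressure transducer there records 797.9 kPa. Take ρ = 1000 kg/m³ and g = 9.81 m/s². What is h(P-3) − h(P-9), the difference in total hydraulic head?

Total head at P-3: h = 282.75 − 22.13 = 260.62 m.
Pressure head at P-9: ψ = P/(ρg) = 797.9×1000 / (1000 × 9.81) = 81.34 m.
Total head at P-9: h = z + ψ = 183.46 + 81.34 = 264.80 m.
Head difference: h(P-3) − h(P-9) = 260.62 − 264.80 = -4.18 m.

Δh ≈ -4.18 m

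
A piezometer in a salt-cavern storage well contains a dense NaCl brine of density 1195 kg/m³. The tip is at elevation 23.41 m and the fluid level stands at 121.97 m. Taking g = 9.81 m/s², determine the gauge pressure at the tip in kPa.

Pressure head ψ = h − z = 121.97 − 23.41 = 98.56 m.
P = ρgψ = 1195 × 9.81 × 98.56 = 1155414 Pa ≈ 1160 kPa.

P ≈ 1160 kPa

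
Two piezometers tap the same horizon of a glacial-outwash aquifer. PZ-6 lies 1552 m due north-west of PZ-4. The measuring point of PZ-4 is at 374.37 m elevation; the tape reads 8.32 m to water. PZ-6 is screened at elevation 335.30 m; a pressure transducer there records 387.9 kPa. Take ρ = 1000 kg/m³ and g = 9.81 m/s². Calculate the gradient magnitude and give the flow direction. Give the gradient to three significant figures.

Total head at PZ-4: h = 374.37 − 8.32 = 366.05 m.
Pressure head at PZ-6: ψ = P/(ρg) = 387.9×1000 / (1000 × 9.81) = 39.54 m.
Total head at PZ-6: h = z + ψ = 335.30 + 39.54 = 374.84 m.
Head difference: h(PZ-4) − h(PZ-6) = 366.05 − 374.84 = -8.79 m.
Hydraulic gradient: i = |Δh| / L = 8.79 / 1552 = 0.00566.
Flow is from higher to lower head: from PZ-6 toward PZ-4, i.e. toward the south-east.

i ≈ 0.00566; groundwater flows toward the south-east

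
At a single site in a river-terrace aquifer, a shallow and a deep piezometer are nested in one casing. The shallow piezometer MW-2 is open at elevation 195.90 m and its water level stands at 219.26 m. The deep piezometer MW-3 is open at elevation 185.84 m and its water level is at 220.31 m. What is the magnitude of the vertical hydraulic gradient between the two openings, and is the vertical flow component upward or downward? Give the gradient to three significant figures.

|i_v| ≈ 0.104; vertical flow is upward

Total head at MW-2: h = 219.26 m (water level in the standpipe).
Total head at MW-3: h = 220.31 m.
Δh = h(MW-2) − h(MW-3) = 219.26 − 220.31 = -1.05 m.
Vertical separation Δz = 195.90 − 185.84 = 10.06 m.
|i_v| = |Δh| / Δz = 1.05 / 10.06 = 0.104.
Head is higher in the deep piezometer, so vertical flow is upward (discharge condition).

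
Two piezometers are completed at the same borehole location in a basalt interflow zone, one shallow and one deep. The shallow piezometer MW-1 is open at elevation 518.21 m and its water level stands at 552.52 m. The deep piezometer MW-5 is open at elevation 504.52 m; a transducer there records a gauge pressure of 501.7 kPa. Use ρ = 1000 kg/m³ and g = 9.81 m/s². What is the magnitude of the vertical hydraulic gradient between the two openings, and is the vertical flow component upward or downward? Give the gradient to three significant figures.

|i_v| ≈ 0.229; vertical flow is upward

Total head at MW-1: h = 552.52 m (water level in the standpipe).
Pressure head at MW-5: ψ = P/(ρg) = 501.7×1000 / (1000 × 9.81) = 51.14 m.
Total head at MW-5: h = z + ψ = 504.52 + 51.14 = 555.66 m.
Δh = h(MW-1) − h(MW-5) = 552.52 − 555.66 = -3.14 m.
Vertical separation Δz = 518.21 − 504.52 = 13.69 m.
|i_v| = |Δh| / Δz = 3.14 / 13.69 = 0.229.
Head is higher in the deep piezometer, so vertical flow is upward (discharge condition).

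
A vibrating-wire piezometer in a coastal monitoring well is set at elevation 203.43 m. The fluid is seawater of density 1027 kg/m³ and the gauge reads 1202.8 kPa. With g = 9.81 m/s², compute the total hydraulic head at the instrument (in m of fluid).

h ≈ 322.82 m

ψ = P/(ρg) = 1202.8×1000 / (1027 × 9.81) = 119.39 m.
h = z + ψ = 203.43 + 119.39 = 322.82 m.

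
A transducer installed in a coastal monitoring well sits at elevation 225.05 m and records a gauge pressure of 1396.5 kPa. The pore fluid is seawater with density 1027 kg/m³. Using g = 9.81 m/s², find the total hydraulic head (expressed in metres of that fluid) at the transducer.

h ≈ 363.66 m

ψ = P/(ρg) = 1396.5×1000 / (1027 × 9.81) = 138.61 m.
h = z + ψ = 225.05 + 138.61 = 363.66 m.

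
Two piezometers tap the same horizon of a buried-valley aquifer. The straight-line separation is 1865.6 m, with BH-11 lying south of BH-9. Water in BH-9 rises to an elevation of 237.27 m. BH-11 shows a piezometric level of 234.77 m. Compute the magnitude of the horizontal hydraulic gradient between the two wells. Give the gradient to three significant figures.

i ≈ 0.00134

Total head at BH-9: h = 237.27 m (water level in the piezometer is the total head).
Total head at BH-11: h = 234.77 m (water level in the piezometer is the total head).
Head difference: h(BH-9) − h(BH-11) = 237.27 − 234.77 = 2.50 m.
Hydraulic gradient: i = |Δh| / L = 2.50 / 1865.6 = 0.00134.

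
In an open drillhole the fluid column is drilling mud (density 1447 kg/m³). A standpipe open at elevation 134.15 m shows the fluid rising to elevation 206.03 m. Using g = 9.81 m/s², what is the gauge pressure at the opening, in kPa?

P ≈ 1020 kPa

Pressure head ψ = h − z = 206.03 − 134.15 = 71.88 m.
P = ρgψ = 1447 × 9.81 × 71.88 = 1020342 Pa ≈ 1020 kPa.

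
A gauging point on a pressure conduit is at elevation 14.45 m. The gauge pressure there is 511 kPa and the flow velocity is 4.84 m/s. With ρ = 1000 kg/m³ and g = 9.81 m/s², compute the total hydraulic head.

Pressure head ψ = P/(ρg) = 511×1000 / (1000 × 9.81) = 52.09 m.
Velocity head = v²/(2g) = 4.84² / (2 × 9.81) = 1.194 m.
h = z + ψ + v²/(2g) = 14.45 + 52.09 + 1.194 = 67.73 m.

h ≈ 67.73 m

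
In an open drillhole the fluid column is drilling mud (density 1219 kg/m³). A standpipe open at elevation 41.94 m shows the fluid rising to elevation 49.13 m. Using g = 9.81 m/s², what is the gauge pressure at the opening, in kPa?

P ≈ 86.0 kPa

Pressure head ψ = h − z = 49.13 − 41.94 = 7.19 m.
P = ρgψ = 1219 × 9.81 × 7.19 = 85981 Pa ≈ 86.0 kPa.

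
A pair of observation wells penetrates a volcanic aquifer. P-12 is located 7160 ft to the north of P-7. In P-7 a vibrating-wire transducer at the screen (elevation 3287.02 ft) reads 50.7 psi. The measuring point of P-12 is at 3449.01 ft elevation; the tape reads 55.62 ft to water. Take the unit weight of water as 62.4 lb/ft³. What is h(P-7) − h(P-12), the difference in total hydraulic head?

Δh ≈ 10.63 ft

Pressure head at P-7: ψ = 144·P/γ = 144 × 50.7 / 62.4 = 117.00 ft.
Total head at P-7: h = z + ψ = 3287.02 + 117.00 = 3404.02 ft.
Total head at P-12: h = 3449.01 − 55.62 = 3393.39 ft.
Head difference: h(P-7) − h(P-12) = 3404.02 − 3393.39 = 10.63 ft.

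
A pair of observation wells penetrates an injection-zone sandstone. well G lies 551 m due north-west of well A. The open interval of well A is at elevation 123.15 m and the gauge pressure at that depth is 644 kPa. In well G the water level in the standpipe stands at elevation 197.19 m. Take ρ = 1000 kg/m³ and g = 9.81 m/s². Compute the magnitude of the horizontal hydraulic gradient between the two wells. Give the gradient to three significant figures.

i ≈ 0.0152

Pressure head at well A: ψ = P/(ρg) = 644×1000 / (1000 × 9.81) = 65.65 m.
Total head at well A: h = z + ψ = 123.15 + 65.65 = 188.80 m.
Total head at well G: h = 197.19 m (water level in the piezometer is the total head).
Head difference: h(well A) − h(well G) = 188.80 − 197.19 = -8.39 m.
Hydraulic gradient: i = |Δh| / L = 8.39 / 551 = 0.0152.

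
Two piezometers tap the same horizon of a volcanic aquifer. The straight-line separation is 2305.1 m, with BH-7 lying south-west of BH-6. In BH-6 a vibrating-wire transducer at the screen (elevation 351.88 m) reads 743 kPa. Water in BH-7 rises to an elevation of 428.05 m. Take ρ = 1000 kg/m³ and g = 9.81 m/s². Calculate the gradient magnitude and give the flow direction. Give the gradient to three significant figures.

Pressure head at BH-6: ψ = P/(ρg) = 743×1000 / (1000 × 9.81) = 75.74 m.
Total head at BH-6: h = z + ψ = 351.88 + 75.74 = 427.62 m.
Total head at BH-7: h = 428.05 m (water level in the piezometer is the total head).
Head difference: h(BH-6) − h(BH-7) = 427.62 − 428.05 = -0.43 m.
Hydraulic gradient: i = |Δh| / L = 0.43 / 2305.1 = 0.000187.
Flow is from higher to lower head: from BH-7 toward BH-6, i.e. toward the north-east.

i ≈ 0.000187; groundwater flows toward the north-east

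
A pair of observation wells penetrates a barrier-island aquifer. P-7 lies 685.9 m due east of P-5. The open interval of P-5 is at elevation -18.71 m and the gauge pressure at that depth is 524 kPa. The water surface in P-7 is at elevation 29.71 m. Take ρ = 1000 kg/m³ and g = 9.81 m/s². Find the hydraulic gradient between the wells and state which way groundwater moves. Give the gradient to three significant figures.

i ≈ 0.00728; groundwater flows toward the east

Pressure head at P-5: ψ = P/(ρg) = 524×1000 / (1000 × 9.81) = 53.41 m.
Total head at P-5: h = z + ψ = -18.71 + 53.41 = 34.70 m.
Total head at P-7: h = 29.71 m (water level in the piezometer is the total head).
Head difference: h(P-5) − h(P-7) = 34.70 − 29.71 = 4.99 m.
Hydraulic gradient: i = |Δh| / L = 4.99 / 685.9 = 0.00728.
Flow is from higher to lower head: from P-5 toward P-7, i.e. toward the east.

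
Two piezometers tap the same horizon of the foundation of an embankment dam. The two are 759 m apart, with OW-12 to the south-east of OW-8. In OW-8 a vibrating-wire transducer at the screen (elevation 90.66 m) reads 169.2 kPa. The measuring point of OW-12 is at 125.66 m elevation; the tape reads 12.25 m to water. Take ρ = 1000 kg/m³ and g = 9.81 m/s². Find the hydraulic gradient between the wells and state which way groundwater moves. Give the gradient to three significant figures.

Pressure head at OW-8: ψ = P/(ρg) = 169.2×1000 / (1000 × 9.81) = 17.25 m.
Total head at OW-8: h = z + ψ = 90.66 + 17.25 = 107.91 m.
Total head at OW-12: h = 125.66 − 12.25 = 113.41 m.
Head difference: h(OW-8) − h(OW-12) = 107.91 − 113.41 = -5.50 m.
Hydraulic gradient: i = |Δh| / L = 5.50 / 759 = 0.00725.
Flow is from higher to lower head: from OW-12 toward OW-8, i.e. toward the north-west.

i ≈ 0.00725; groundwater flows toward the north-west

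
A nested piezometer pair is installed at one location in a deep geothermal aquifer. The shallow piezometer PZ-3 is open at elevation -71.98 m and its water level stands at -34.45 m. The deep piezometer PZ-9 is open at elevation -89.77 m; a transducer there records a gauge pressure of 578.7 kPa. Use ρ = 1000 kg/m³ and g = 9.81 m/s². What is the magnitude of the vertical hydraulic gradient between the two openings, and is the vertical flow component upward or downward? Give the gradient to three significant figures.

Total head at PZ-3: h = -34.45 m (water level in the standpipe).
Pressure head at PZ-9: ψ = P/(ρg) = 578.7×1000 / (1000 × 9.81) = 58.99 m.
Total head at PZ-9: h = z + ψ = -89.77 + 58.99 = -30.78 m.
Δh = h(PZ-3) − h(PZ-9) = -34.45 − (-30.78) = -3.67 m.
Vertical separation Δz = -71.98 − (-89.77) = 17.79 m.
|i_v| = |Δh| / Δz = 3.67 / 17.79 = 0.206.
Head is higher in the deep piezometer, so vertical flow is upward (discharge condition).

|i_v| ≈ 0.206; vertical flow is upward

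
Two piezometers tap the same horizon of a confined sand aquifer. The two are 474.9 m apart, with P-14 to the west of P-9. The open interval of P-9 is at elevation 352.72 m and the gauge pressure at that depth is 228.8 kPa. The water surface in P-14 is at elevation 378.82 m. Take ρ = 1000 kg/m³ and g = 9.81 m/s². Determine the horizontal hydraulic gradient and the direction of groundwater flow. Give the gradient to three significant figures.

i ≈ 0.00585; groundwater flows toward the east

Pressure head at P-9: ψ = P/(ρg) = 228.8×1000 / (1000 × 9.81) = 23.32 m.
Total head at P-9: h = z + ψ = 352.72 + 23.32 = 376.04 m.
Total head at P-14: h = 378.82 m (water level in the piezometer is the total head).
Head difference: h(P-9) − h(P-14) = 376.04 − 378.82 = -2.78 m.
Hydraulic gradient: i = |Δh| / L = 2.78 / 474.9 = 0.00585.
Flow is from higher to lower head: from P-14 toward P-9, i.e. toward the east.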